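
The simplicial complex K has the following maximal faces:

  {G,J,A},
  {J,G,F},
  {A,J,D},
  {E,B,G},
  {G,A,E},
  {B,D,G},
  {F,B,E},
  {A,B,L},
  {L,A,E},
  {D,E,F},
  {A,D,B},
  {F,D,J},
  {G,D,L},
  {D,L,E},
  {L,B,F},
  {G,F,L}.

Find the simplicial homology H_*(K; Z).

H_0 ≅ Z,  H_1 ≅ Z^2,  H_2 ≅ Z.

Take the total order A < B < D < E < F < G < J < L on the vertex set. Then K (dimension 2) consists of the simplices:

  0-simplices (8): A, B, D, E, F, G, J, L
  1-simplices (24): AB, AD, AE, AG, AJ, AL, BD, BE, BF, BG, BL, DE, DF, DG, DJ, DL, EF, EG, EL, FG, FJ, FL, GJ, GL
  2-simplices (16): ABD, ABL, ADJ, AEG, AEL, AGJ, BDG, BEF, BEG, BFL, DEF, DEL, DFJ, DGL, FGJ, FGL

so the chain groups are C_0 ≅ Z^8, C_1 ≅ Z^24, C_2 ≅ Z^16.

∂_1: C_1 → C_0 maps an edge to its endpoints' difference, ∂[p,q] = q − p.
The 8×24 boundary matrix has rank 7 and Smith normal form diag(1,1,1,1,1,1,1).

The boundary map ∂_2: C_2 → C_1 maps a triangle to the signed sum of its edges. For instance
  ∂AEL = EL − AL + AE,
  ∂FGL = GL − FL + FG.
This gives a 24×16 integer matrix of rank 15; reducing to Smith normal form yields diagonal entries (1,1,1,1,1,1,1,1,1,1,1,1,1,1,1).

Reading off H_k = ker ∂_k / im ∂_{k+1}:

  H_0: rank C_0 − rank ∂_1 = 8 − 7 = 1, and the invariant factors of ∂_1 are all 1, so H_0 = Z.
  H_1: rank ker ∂_1 − rank ∂_2 = (24 − 7) − 15 = 2, and the invariant factors of ∂_2 are all 1, so H_1 = Z^2.
  H_2: rank ker ∂_2 − rank ∂_3 = (16 − 15) − 0 = 1, and there is no ∂_3, so H_2 = Z.

As a check, the Euler characteristic is 8 − 24 + 16 = 0, which agrees with 1 − 2 + 1 = 0.
(K is a triangulation of the torus T^2.)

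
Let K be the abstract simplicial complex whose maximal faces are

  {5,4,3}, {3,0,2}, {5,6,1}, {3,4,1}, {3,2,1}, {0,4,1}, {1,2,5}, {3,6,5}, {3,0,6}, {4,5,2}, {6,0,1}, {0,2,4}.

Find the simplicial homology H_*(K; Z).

H_0 = Z,  H_1 = Z_2,  H_2 = 0.

Take the total order 0 < 1 < 2 < 3 < 4 < 5 < 6 on the vertex set. Then K (dimension 2) consists of the simplices:

  0-simplices (7): [0], [1], [2], [3], [4], [5], [6]
  1-simplices (18): [0,1], [0,2], [0,3], [0,4], [0,6], [1,2], [1,3], [1,4], [1,5], [1,6], [2,3], [2,4], [2,5], [3,4], [3,5], [3,6], [4,5], [5,6]
  2-simplices (12): [0,1,4], [0,1,6], [0,2,3], [0,2,4], [0,3,6], [1,2,3], [1,2,5], [1,3,4], [1,5,6], [2,4,5], [3,4,5], [3,5,6]

giving chain groups C_0 ≅ Z^7, C_1 ≅ Z^18, C_2 ≅ Z^12.

Boundary ∂_1: C_1 → C_0 is given by ∂[p,q] = [q] − [p]. For instance
  ∂[0,4] = [4] − [0].
The resulting 7×18 matrix has rank 6, and its Smith normal form has invariant factors (1,1,1,1,1,1).

The boundary map ∂_2: C_2 → C_1 maps a triangle to the signed sum of its edges. For instance
  ∂[1,2,3] = [2,3] − [1,3] + [1,2],
  ∂[1,3,4] = [3,4] − [1,4] + [1,3].
As a 18×12 matrix over Z this has rank 12, with invariant factors (1,1,1,1,1,1,1,1,1,1,1,2).

Computing H_k = (kernel of ∂_k) / (image of ∂_{k+1}):

  H_0: rank C_0 − rank ∂_1 = 7 − 6 = 1, and the invariant factors of ∂_1 are all 1, so H_0 ≅ Z.
  H_1: rank ker ∂_1 − rank ∂_2 = (18 − 6) − 12 = 0, and ∂_2 has invariant factor 2 > 1, so H_1 ≅ Z_2.
  H_2: rank ker ∂_2 − rank ∂_3 = (12 − 12) − 0 = 0, and there is no ∂_3, so H_2 ≅ 0.

As a check, the Euler characteristic is 7 − 18 + 12 = 1, which agrees with 1 − 0 + 0 = 1.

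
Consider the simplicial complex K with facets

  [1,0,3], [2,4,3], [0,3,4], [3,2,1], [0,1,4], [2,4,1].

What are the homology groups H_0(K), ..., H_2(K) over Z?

H_0 ≅ Z,  H_1 = 0,  H_2 ≅ Z.

Fix the vertex order 0 < 1 < 2 < 3 < 4 and write every simplex with vertices in increasing order. Then dim K = 2 and the simplices of K are:

  0-simplices (5): [0], [1], [2], [3], [4]
  1-simplices (9): [0,1], [0,3], [0,4], [1,2], [1,3], [1,4], [2,3], [2,4], [3,4]
  2-simplices (6): [0,1,3], [0,1,4], [0,3,4], [1,2,3], [1,2,4], [2,3,4]

giving chain groups C_0 ≅ Z^5, C_1 ≅ Z^9, C_2 ≅ Z^6.

The boundary map ∂_1: C_1 → C_0 is given by ∂[p,q] = [q] − [p]. For instance
  ∂[2,4] = [4] − [2].
This gives a 5×9 integer matrix of rank 4; reducing to Smith normal form yields diagonal entries (1,1,1,1).

∂_2: C_2 → C_1 maps a triangle to the signed sum of its edges. For instance
  ∂[0,3,4] = [3,4] − [0,4] + [0,3],
  ∂[0,1,4] = [1,4] − [0,4] + [0,1].
As a 9×6 matrix over Z this has rank 5, with invariant factors (1,1,1,1,1).

Reading off H_k = ker ∂_k / im ∂_{k+1}:

  H_0: rank C_0 − rank ∂_1 = 5 − 4 = 1, and the invariant factors of ∂_1 are all 1, so H_0 = Z.
  H_1: rank ker ∂_1 − rank ∂_2 = (9 − 4) − 5 = 0, and the invariant factors of ∂_2 are all 1, so H_1 = 0.
  H_2: rank ker ∂_2 − rank ∂_3 = (6 − 5) − 0 = 1, and there is no ∂_3, so H_2 = Z.

As a check, the Euler characteristic is 5 − 9 + 6 = 2, which agrees with 1 − 0 + 1 = 2.
(K is a triangulation of the 2-sphere S^2.)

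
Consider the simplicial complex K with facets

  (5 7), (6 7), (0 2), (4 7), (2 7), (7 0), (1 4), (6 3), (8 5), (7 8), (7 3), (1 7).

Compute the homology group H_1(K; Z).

H_1 = Z^4.

K has 9 vertices, 12 edges.
rank ∂_1 = 8, rank ∂_2 = 0 ⇒ b_1 = 12 − 8 − 0 = 4. So H_1 = Z^4.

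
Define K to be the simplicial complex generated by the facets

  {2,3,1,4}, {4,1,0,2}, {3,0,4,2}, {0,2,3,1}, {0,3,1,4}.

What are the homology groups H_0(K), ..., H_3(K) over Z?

H_0 = Z,  H_1 = 0,  H_2 = 0,  H_3 = Z.

Fix the vertex order 0 < 1 < 2 < 3 < 4 and write every simplex with vertices in increasing order. Then dim K = 3 and the simplices of K are:

  0-simplices (5): [0], [1], [2], [3], [4]
  1-simplices (10): [0,1], [0,2], [0,3], [0,4], [1,2], [1,3], [1,4], [2,3], [2,4], [3,4]
  2-simplices (10): [0,1,2], [0,1,3], [0,1,4], [0,2,3], [0,2,4], [0,3,4], [1,2,3], [1,2,4], [1,3,4], [2,3,4]
  3-simplices (5): [0,1,2,3], [0,1,2,4], [0,1,3,4], [0,2,3,4], [1,2,3,4]

Hence C_0 ≅ Z^5, C_1 ≅ Z^10, C_2 ≅ Z^10, C_3 ≅ Z^5.

Boundary ∂_1: C_1 → C_0 maps an edge to its endpoints' difference, ∂[p,q] = q − p.
As a 5×10 matrix over Z this has rank 4, with invariant factors (1,1,1,1).

∂_2: C_2 → C_1 acts by ∂[p,q,r] = [q,r] − [p,r] + [p,q]. For instance
  ∂[0,1,3] = [1,3] − [0,3] + [0,1],
  ∂[0,2,3] = [2,3] − [0,3] + [0,2].
As a 10×10 matrix over Z this has rank 6, with invariant factors (1,1,1,1,1,1).

Boundary ∂_3: C_3 → C_2 sends each 3-simplex σ to the alternating sum Σ_i (−1)^i (σ with its i-th vertex removed). For instance
  ∂[0,1,3,4] = [1,3,4] − [0,3,4] + [0,1,4] − [0,1,3],
  ∂[0,1,2,3] = [1,2,3] − [0,2,3] + [0,1,3] − [0,1,2].
The 10×5 boundary matrix has rank 4 and Smith normal form diag(1,1,1,1).

Reading off H_k = ker ∂_k / im ∂_{k+1}:

  H_0: rank C_0 − rank ∂_1 = 5 − 4 = 1, and the invariant factors of ∂_1 are all 1, so H_0 = Z.
  H_1: rank ker ∂_1 − rank ∂_2 = (10 − 4) − 6 = 0, and the invariant factors of ∂_2 are all 1, so H_1 = 0.
  H_2: rank ker ∂_2 − rank ∂_3 = (10 − 6) − 4 = 0, and the invariant factors of ∂_3 are all 1, so H_2 = 0.
  H_3: rank ker ∂_3 − rank ∂_4 = (5 − 4) − 0 = 1, and there is no ∂_4, so H_3 = Z.

As a check, the Euler characteristic is 5 − 10 + 10 − 5 = 0, which agrees with 1 − 0 + 0 − 1 = 0.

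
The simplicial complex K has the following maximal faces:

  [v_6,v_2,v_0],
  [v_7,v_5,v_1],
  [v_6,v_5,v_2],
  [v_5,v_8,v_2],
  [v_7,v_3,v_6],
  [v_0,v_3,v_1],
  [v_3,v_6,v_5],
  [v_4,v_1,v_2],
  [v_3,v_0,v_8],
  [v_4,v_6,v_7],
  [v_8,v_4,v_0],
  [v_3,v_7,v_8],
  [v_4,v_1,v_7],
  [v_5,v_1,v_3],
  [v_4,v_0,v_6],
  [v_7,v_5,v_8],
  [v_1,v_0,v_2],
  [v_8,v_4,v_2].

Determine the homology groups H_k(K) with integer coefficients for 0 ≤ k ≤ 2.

H_0 ≅ Z,  H_1 ≅ Z ⊕ Z/2,  H_2 = 0.

Fix the vertex order v_0 < v_1 < v_2 < v_3 < v_4 < v_5 < v_6 < v_7 < v_8 and write every simplex with vertices in increasing order. Then dim K = 2 and the simplices of K are:

  0-simplices (9): [v_0], [v_1], [v_2], [v_3], [v_4], [v_5], [v_6], [v_7], [v_8]
  1-simplices (27): (27 of them)
  2-simplices (18): (18 of them)

so the chain groups are C_0 ≅ Z^9, C_1 ≅ Z^27, C_2 ≅ Z^18.

The boundary map ∂_1: C_1 → C_0 is given by ∂[p,q] = [q] − [p]. For instance
  ∂[v_1,v_5] = [v_5] − [v_1].
This gives a 9×27 integer matrix of rank 8; reducing to Smith normal form yields diagonal entries (1,1,1,1,1,1,1,1).

The boundary map ∂_2: C_2 → C_1 maps a triangle to the signed sum of its edges. For instance
  ∂[v_2,v_5,v_6] = [v_5,v_6] − [v_2,v_6] + [v_2,v_5],
  ∂[v_3,v_7,v_8] = [v_7,v_8] − [v_3,v_8] + [v_3,v_7].
This gives a 27×18 integer matrix of rank 18; reducing to Smith normal form yields diagonal entries (1,1,1,1,1,1,1,1,1,1,1,1,1,1,1,1,1,2).

From H_k ≅ ker(∂_k) / im(∂_{k+1}) we obtain:

  H_0: rank C_0 − rank ∂_1 = 9 − 8 = 1, and the invariant factors of ∂_1 are all 1, so H_0 = Z.
  H_1: rank ker ∂_1 − rank ∂_2 = (27 − 8) − 18 = 1, and ∂_2 has invariant factor 2 > 1, so H_1 = Z ⊕ Z/2.
  H_2: rank ker ∂_2 − rank ∂_3 = (18 − 18) − 0 = 0, and there is no ∂_3, so H_2 = 0.

(K is a triangulation of the Klein bottle.)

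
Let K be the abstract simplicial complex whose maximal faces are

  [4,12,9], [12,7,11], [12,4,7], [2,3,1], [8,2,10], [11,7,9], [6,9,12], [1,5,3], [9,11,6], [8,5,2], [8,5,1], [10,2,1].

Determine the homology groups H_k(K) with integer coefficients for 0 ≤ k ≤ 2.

Order the vertices as 1 < 2 < 3 < 4 < 5 < 6 < 7 < 8 < 9 < 10 < 11 < 12. Listing each simplex with vertices in this order, K has dimension 2 with simplices:

  0-simplices (12): [1], [2], [3], [4], [5], [6], [7], [8], [9], [10], [11], [12]
  1-simplices (24): (24 of them)
  2-simplices (12): [1,2,3], [1,2,10], [1,3,5], [1,5,8], [2,5,8], [2,8,10], [4,7,12], [4,9,12], [6,9,11], [6,9,12], [7,9,11], [7,11,12]

Hence C_0 ≅ Z^12, C_1 ≅ Z^24, C_2 ≅ Z^12.

∂_1: C_1 → C_0 sends each edge [p,q] (with p < q) to q − p. For instance
  ∂[2,3] = [3] − [2].
The resulting 12×24 matrix has rank 10, and its Smith normal form has invariant factors (1,1,1,1,1,1,1,1,1,1).

∂_2: C_2 → C_1 maps a triangle to the signed sum of its edges. For instance
  ∂[7,11,12] = [11,12] − [7,12] + [7,11],
  ∂[1,3,5] = [3,5] − [1,5] + [1,3].
The resulting 24×12 matrix has rank 12, and its Smith normal form has invariant factors (1,1,1,1,1,1,1,1,1,1,1,1).

Computing H_k = (kernel of ∂_k) / (image of ∂_{k+1}):

  H_0: rank C_0 − rank ∂_1 = 12 − 10 = 2, and the invariant factors of ∂_1 are all 1, so H_0 = Z^2.
  H_1: rank ker ∂_1 − rank ∂_2 = (24 − 10) − 12 = 2, and the invariant factors of ∂_2 are all 1, so H_1 = Z^2.
  H_2: rank ker ∂_2 − rank ∂_3 = (12 − 12) − 0 = 0, and there is no ∂_3, so H_2 = 0.

H_0 ≅ Z^2,  H_1 ≅ Z^2,  H_2 = 0.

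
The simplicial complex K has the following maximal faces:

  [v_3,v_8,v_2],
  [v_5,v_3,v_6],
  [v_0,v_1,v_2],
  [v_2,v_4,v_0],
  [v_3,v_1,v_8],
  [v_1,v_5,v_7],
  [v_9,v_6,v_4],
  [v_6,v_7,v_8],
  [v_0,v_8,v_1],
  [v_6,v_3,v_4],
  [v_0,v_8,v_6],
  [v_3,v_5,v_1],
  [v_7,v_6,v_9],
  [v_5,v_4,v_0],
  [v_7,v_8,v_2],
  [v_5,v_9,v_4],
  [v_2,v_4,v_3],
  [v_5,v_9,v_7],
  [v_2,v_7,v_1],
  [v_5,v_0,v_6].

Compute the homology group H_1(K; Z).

H_1 = Z ⊕ Z/2.

We work with the vertex ordering v_0 < v_1 < v_2 < v_3 < v_4 < v_5 < v_6 < v_7 < v_8 < v_9. The simplices of K, each written with vertices in increasing order, are:

  0-simplices (10): [v_0], [v_1], [v_2], [v_3], [v_4], [v_5], [v_6], [v_7], [v_8], [v_9]
  1-simplices (30): (30 of them)
  2-simplices (20): (20 of them)

Hence C_0 ≅ Z^10, C_1 ≅ Z^30, C_2 ≅ Z^20.

∂_1: C_1 → C_0 is given by ∂[p,q] = [q] − [p]. For instance
  ∂[v_5,v_6] = [v_6] − [v_5].
The resulting 10×30 matrix has rank 9, and its Smith normal form has invariant factors (1,1,1,1,1,1,1,1,1).

Boundary ∂_2: C_2 → C_1 acts by ∂[p,q,r] = [q,r] − [p,r] + [p,q]. For instance
  ∂[v_6,v_7,v_8] = [v_7,v_8] − [v_6,v_8] + [v_6,v_7],
  ∂[v_1,v_3,v_5] = [v_3,v_5] − [v_1,v_5] + [v_1,v_3].
The resulting 30×20 matrix has rank 20, and its Smith normal form has invariant factors (1,1,1,1,1,1,1,1,1,1,1,1,1,1,1,1,1,1,1,2).

Reading off H_k = ker ∂_k / im ∂_{k+1}:

  H_1: rank ker ∂_1 − rank ∂_2 = (30 − 9) − 20 = 1, and ∂_2 has invariant factor 2 > 1, so H_1 ≅ Z ⊕ Z/2.

(K is a triangulation of the Klein bottle.)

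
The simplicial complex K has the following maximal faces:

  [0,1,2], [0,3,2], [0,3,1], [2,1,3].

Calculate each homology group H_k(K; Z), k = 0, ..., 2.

H_0 = Z,  H_1 = 0,  H_2 = Z.

Fix the vertex order 0 < 1 < 2 < 3 and write every simplex with vertices in increasing order. Then dim K = 2 and the simplices of K are:

  0-simplices (4): [0], [1], [2], [3]
  1-simplices (6): [0,1], [0,2], [0,3], [1,2], [1,3], [2,3]
  2-simplices (4): [0,1,2], [0,1,3], [0,2,3], [1,2,3]

giving chain groups C_0 ≅ Z^4, C_1 ≅ Z^6, C_2 ≅ Z^4.

Boundary ∂_1: C_1 → C_0 maps an edge to its endpoints' difference, ∂[p,q] = q − p.
The 4×6 boundary matrix has rank 3 and Smith normal form diag(1,1,1).

∂_2: C_2 → C_1 acts by ∂[p,q,r] = [q,r] − [p,r] + [p,q]. For instance
  ∂[0,1,3] = [1,3] − [0,3] + [0,1],
  ∂[0,1,2] = [1,2] − [0,2] + [0,1].
This gives a 6×4 integer matrix of rank 3; reducing to Smith normal form yields diagonal entries (1,1,1).

From H_k ≅ ker(∂_k) / im(∂_{k+1}) we obtain:

  H_0: rank C_0 − rank ∂_1 = 4 − 3 = 1, and the invariant factors of ∂_1 are all 1, so H_0 = Z.
  H_1: rank ker ∂_1 − rank ∂_2 = (6 − 3) − 3 = 0, and the invariant factors of ∂_2 are all 1, so H_1 = 0.
  H_2: rank ker ∂_2 − rank ∂_3 = (4 − 3) − 0 = 1, and there is no ∂_3, so H_2 = Z.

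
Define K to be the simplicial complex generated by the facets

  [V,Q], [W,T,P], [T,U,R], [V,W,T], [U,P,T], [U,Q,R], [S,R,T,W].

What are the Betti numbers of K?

b_0 = 1, b_1 = 1, b_2 = 0, b_3 = 0.

Order the vertices as P < Q < R < S < T < U < V < W. Listing each simplex with vertices in this order, K has dimension 3 with simplices:

  0-simplices (8): P, Q, R, S, T, U, V, W
  1-simplices (16): PT, PU, PW, QR, QU, QV, RS, RT, RU, RW, ST, SW, TU, TV, TW, VW
  2-simplices (9): PTU, PTW, QRU, RST, RSW, RTU, RTW, STW, TVW
  3-simplices (1): RSTW

Hence C_0 ≅ Z^8, C_1 ≅ Z^16, C_2 ≅ Z^9, C_3 ≅ Z^1.

The boundary map ∂_1: C_1 → C_0 maps an edge to its endpoints' difference, ∂[p,q] = q − p. For instance
  ∂PT = T − P.
As a 8×16 matrix over Z this has rank 7, with invariant factors (1,1,1,1,1,1,1).

The boundary map ∂_2: C_2 → C_1 maps a triangle to the signed sum of its edges. For instance
  ∂TVW = VW − TW + TV,
  ∂PTU = TU − PU + PT.
The resulting 16×9 matrix has rank 8, and its Smith normal form has invariant factors (1,1,1,1,1,1,1,1).

∂_3: C_3 → C_2 sends each 3-simplex σ to the alternating sum Σ_i (−1)^i (σ with its i-th vertex removed). For instance
  ∂RSTW = STW − RTW + RSW − RST.
As a 9×1 matrix over Z this has rank 1, with invariant factors (1).

Computing H_k = (kernel of ∂_k) / (image of ∂_{k+1}):

  H_0: rank C_0 − rank ∂_1 = 8 − 7 = 1, and the invariant factors of ∂_1 are all 1, so H_0 ≅ Z.
  H_1: rank ker ∂_1 − rank ∂_2 = (16 − 7) − 8 = 1, and the invariant factors of ∂_2 are all 1, so H_1 ≅ Z.
  H_2: rank ker ∂_2 − rank ∂_3 = (9 − 8) − 1 = 0, and the invariant factors of ∂_3 are all 1, so H_2 ≅ 0.
  H_3: rank ker ∂_3 − rank ∂_4 = (1 − 1) − 0 = 0, and there is no ∂_4, so H_3 ≅ 0.

Hence the Betti numbers are b_0 = 1, b_1 = 1, b_2 = 0, b_3 = 0.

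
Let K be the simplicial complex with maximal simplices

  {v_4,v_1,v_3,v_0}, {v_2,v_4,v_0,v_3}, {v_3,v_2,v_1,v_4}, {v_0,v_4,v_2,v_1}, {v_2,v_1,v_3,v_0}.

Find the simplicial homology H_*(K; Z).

Take the total order v_0 < v_1 < v_2 < v_3 < v_4 on the vertex set. Then K (dimension 3) consists of the simplices:

  0-simplices (5): [v_0], [v_1], [v_2], [v_3], [v_4]
  1-simplices (10): [v_0,v_1], [v_0,v_2], [v_0,v_3], [v_0,v_4], [v_1,v_2], [v_1,v_3], [v_1,v_4], [v_2,v_3], [v_2,v_4], [v_3,v_4]
  2-simplices (10): [v_0,v_1,v_2], [v_0,v_1,v_3], [v_0,v_1,v_4], [v_0,v_2,v_3], [v_0,v_2,v_4], [v_0,v_3,v_4], [v_1,v_2,v_3], [v_1,v_2,v_4], [v_1,v_3,v_4], [v_2,v_3,v_4]
  3-simplices (5): [v_0,v_1,v_2,v_3], [v_0,v_1,v_2,v_4], [v_0,v_1,v_3,v_4], [v_0,v_2,v_3,v_4], [v_1,v_2,v_3,v_4]

so the chain groups are C_0 ≅ Z^5, C_1 ≅ Z^10, C_2 ≅ Z^10, C_3 ≅ Z^5.

∂_1: C_1 → C_0 maps an edge to its endpoints' difference, ∂[p,q] = q − p. For instance
  ∂[v_0,v_4] = [v_4] − [v_0].
The 5×10 boundary matrix has rank 4 and Smith normal form diag(1,1,1,1).

Boundary ∂_2: C_2 → C_1 sends each 2-simplex [p,q,r] to [q,r] − [p,r] + [p,q]. For instance
  ∂[v_2,v_3,v_4] = [v_3,v_4] − [v_2,v_4] + [v_2,v_3],
  ∂[v_0,v_2,v_4] = [v_2,v_4] − [v_0,v_4] + [v_0,v_2].
This gives a 10×10 integer matrix of rank 6; reducing to Smith normal form yields diagonal entries (1,1,1,1,1,1).

The boundary map ∂_3: C_3 → C_2 sends each 3-simplex σ to the alternating sum Σ_i (−1)^i (σ with its i-th vertex removed). For instance
  ∂[v_0,v_1,v_2,v_4] = [v_1,v_2,v_4] − [v_0,v_2,v_4] + [v_0,v_1,v_4] − [v_0,v_1,v_2],
  ∂[v_0,v_1,v_2,v_3] = [v_1,v_2,v_3] − [v_0,v_2,v_3] + [v_0,v_1,v_3] − [v_0,v_1,v_2].
As a 10×5 matrix over Z this has rank 4, with invariant factors (1,1,1,1).

Reading off H_k = ker ∂_k / im ∂_{k+1}:

  H_0: rank C_0 − rank ∂_1 = 5 − 4 = 1, and the invariant factors of ∂_1 are all 1, so H_0 = Z.
  H_1: rank ker ∂_1 − rank ∂_2 = (10 − 4) − 6 = 0, and the invariant factors of ∂_2 are all 1, so H_1 = 0.
  H_2: rank ker ∂_2 − rank ∂_3 = (10 − 6) − 4 = 0, and the invariant factors of ∂_3 are all 1, so H_2 = 0.
  H_3: rank ker ∂_3 − rank ∂_4 = (5 − 4) − 0 = 1, and there is no ∂_4, so H_3 = Z.

As a check, the Euler characteristic is 5 − 10 + 10 − 5 = 0, which agrees with 1 − 0 + 0 − 1 = 0.

H_0 = Z,  H_1 = 0,  H_2 = 0,  H_3 = Z.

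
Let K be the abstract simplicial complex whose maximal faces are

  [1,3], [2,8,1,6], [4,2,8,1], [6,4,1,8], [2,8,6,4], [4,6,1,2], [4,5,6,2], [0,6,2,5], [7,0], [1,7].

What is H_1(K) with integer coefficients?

H_1 = Z.

We work with the vertex ordering 0 < 1 < 2 < 3 < 4 < 5 < 6 < 7 < 8. The simplices of K, each written with vertices in increasing order, are:

  0-simplices (9): [0], [1], [2], [3], [4], [5], [6], [7], [8]
  1-simplices (19): [0,2], [0,5], [0,6], [0,7], [1,2], [1,3], [1,4], [1,6], [1,7], [1,8], [2,4], [2,5], [2,6], [2,8], [4,5], [4,6], [4,8], [5,6], [6,8]
  2-simplices (16): [0,2,5], [0,2,6], [0,5,6], [1,2,4], [1,2,6], [1,2,8], [1,4,6], [1,4,8], [1,6,8], [2,4,5], [2,4,6], [2,4,8], [2,5,6], [2,6,8], [4,5,6], [4,6,8]
  3-simplices (7): [0,2,5,6], [1,2,4,6], [1,2,4,8], [1,2,6,8], [1,4,6,8], [2,4,5,6], [2,4,6,8]

Hence C_0 ≅ Z^9, C_1 ≅ Z^19, C_2 ≅ Z^16, C_3 ≅ Z^7.

∂_1: C_1 → C_0 maps an edge to its endpoints' difference, ∂[p,q] = q − p. For instance
  ∂[0,2] = [2] − [0].
The 9×19 boundary matrix has rank 8 and Smith normal form diag(1,1,1,1,1,1,1,1).

∂_2: C_2 → C_1 sends each 2-simplex [p,q,r] to [q,r] − [p,r] + [p,q]. For instance
  ∂[1,2,4] = [2,4] − [1,4] + [1,2],
  ∂[2,5,6] = [5,6] − [2,6] + [2,5].
As a 19×16 matrix over Z this has rank 10, with invariant factors (1,1,1,1,1,1,1,1,1,1).

Boundary ∂_3: C_3 → C_2 sends each 3-simplex σ to the alternating sum Σ_i (−1)^i (σ with its i-th vertex removed). For instance
  ∂[1,2,6,8] = [2,6,8] − [1,6,8] + [1,2,8] − [1,2,6],
  ∂[1,2,4,8] = [2,4,8] − [1,4,8] + [1,2,8] − [1,2,4].
As a 16×7 matrix over Z this has rank 6, with invariant factors (1,1,1,1,1,1).

Reading off H_k = ker ∂_k / im ∂_{k+1}:

  H_1: rank ker ∂_1 − rank ∂_2 = (19 − 8) − 10 = 1, and the invariant factors of ∂_2 are all 1, so H_1 = Z.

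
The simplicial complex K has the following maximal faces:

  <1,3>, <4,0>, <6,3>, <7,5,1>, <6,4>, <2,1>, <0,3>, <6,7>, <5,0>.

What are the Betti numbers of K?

K has 8 vertices, 11 edges, 1 triangle.
rank ∂_0 = 0, rank ∂_1 = 7 ⇒ b_0 = 8 − 0 − 7 = 1; all invariant factors of ∂_1 are 1 so no torsion. So H_0 = Z.
rank ∂_1 = 7, rank ∂_2 = 1 ⇒ b_1 = 11 − 7 − 1 = 3; all invariant factors of ∂_2 are 1 so no torsion. So H_1 = Z^3.
rank ∂_2 = 1, rank ∂_3 = 0 ⇒ b_2 = 1 − 1 − 0 = 0. So H_2 = 0.

b_0 = 1, b_1 = 3, b_2 = 0.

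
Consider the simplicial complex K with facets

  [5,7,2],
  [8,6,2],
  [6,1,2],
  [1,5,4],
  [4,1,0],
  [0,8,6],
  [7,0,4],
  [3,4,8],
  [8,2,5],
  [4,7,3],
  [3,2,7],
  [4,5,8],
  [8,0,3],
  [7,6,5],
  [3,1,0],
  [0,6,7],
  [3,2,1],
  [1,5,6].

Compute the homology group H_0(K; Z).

Take the total order 0 < 1 < 2 < 3 < 4 < 5 < 6 < 7 < 8 on the vertex set. Then K (dimension 2) consists of the simplices:

  0-simplices (9): [0], [1], [2], [3], [4], [5], [6], [7], [8]
  1-simplices (27): (27 of them)
  2-simplices (18): [0,1,3], [0,1,4], [0,3,8], [0,4,7], [0,6,7], [0,6,8], [1,2,3], [1,2,6], [1,4,5], [1,5,6], [2,3,7], [2,5,7], [2,5,8], [2,6,8], [3,4,7], [3,4,8], [4,5,8], [5,6,7]

Hence C_0 ≅ Z^9, C_1 ≅ Z^27, C_2 ≅ Z^18.

Boundary ∂_1: C_1 → C_0 maps an edge to its endpoints' difference, ∂[p,q] = q − p.
This gives a 9×27 integer matrix of rank 8; reducing to Smith normal form yields diagonal entries (1,1,1,1,1,1,1,1).

Boundary ∂_2: C_2 → C_1 sends each 2-simplex [p,q,r] to [q,r] − [p,r] + [p,q]. For instance
  ∂[2,5,8] = [5,8] − [2,8] + [2,5],
  ∂[4,5,8] = [5,8] − [4,8] + [4,5].
The resulting 27×18 matrix has rank 18, and its Smith normal form has invariant factors (1,1,1,1,1,1,1,1,1,1,1,1,1,1,1,1,1,2).

Reading off H_k = ker ∂_k / im ∂_{k+1}:

  H_0: rank C_0 − rank ∂_1 = 9 − 8 = 1, and the invariant factors of ∂_1 are all 1, so H_0 = Z.

(K is a triangulation of the Klein bottle.)

H_0 ≅ Z.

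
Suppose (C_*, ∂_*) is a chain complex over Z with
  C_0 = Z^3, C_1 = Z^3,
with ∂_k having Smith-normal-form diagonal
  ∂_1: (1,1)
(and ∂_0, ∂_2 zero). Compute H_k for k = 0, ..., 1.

H_0 ≅ Z,  H_1 ≅ Z.

H_0: b_0 = 3 − 0 − 2 = 1; torsion from ∂_1 factors > 1: none. So H_0 ≅ Z.
H_1: b_1 = 3 − 2 − 0 = 1; torsion from ∂_2 factors > 1: none. So H_1 ≅ Z.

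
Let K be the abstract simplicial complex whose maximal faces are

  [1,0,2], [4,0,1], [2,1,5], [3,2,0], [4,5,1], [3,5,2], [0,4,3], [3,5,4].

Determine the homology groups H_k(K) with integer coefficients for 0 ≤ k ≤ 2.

Order the vertices as 0 < 1 < 2 < 3 < 4 < 5. Listing each simplex with vertices in this order, K has dimension 2 with simplices:

  0-simplices (6): [0], [1], [2], [3], [4], [5]
  1-simplices (12): [0,1], [0,2], [0,3], [0,4], [1,2], [1,4], [1,5], [2,3], [2,5], [3,4], [3,5], [4,5]
  2-simplices (8): [0,1,2], [0,1,4], [0,2,3], [0,3,4], [1,2,5], [1,4,5], [2,3,5], [3,4,5]

so the chain groups are C_0 ≅ Z^6, C_1 ≅ Z^12, C_2 ≅ Z^8.

The boundary map ∂_1: C_1 → C_0 is given by ∂[p,q] = [q] − [p].
This gives a 6×12 integer matrix of rank 5; reducing to Smith normal form yields diagonal entries (1,1,1,1,1).

The boundary map ∂_2: C_2 → C_1 maps a triangle to the signed sum of its edges. For instance
  ∂[0,1,2] = [1,2] − [0,2] + [0,1],
  ∂[0,1,4] = [1,4] − [0,4] + [0,1].
The 12×8 boundary matrix has rank 7 and Smith normal form diag(1,1,1,1,1,1,1).

From H_k ≅ ker(∂_k) / im(∂_{k+1}) we obtain:

  H_0: rank C_0 − rank ∂_1 = 6 − 5 = 1, and the invariant factors of ∂_1 are all 1, so H_0 = Z.
  H_1: rank ker ∂_1 − rank ∂_2 = (12 − 5) − 7 = 0, and the invariant factors of ∂_2 are all 1, so H_1 = 0.
  H_2: rank ker ∂_2 − rank ∂_3 = (8 − 7) − 0 = 1, and there is no ∂_3, so H_2 = Z.

(K is a triangulation of the 2-sphere S^2.)

H_0 = Z,  H_1 = 0,  H_2 = Z.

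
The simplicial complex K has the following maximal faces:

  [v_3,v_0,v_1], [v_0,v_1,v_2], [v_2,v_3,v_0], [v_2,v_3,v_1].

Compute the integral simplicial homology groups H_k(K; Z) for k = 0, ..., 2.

H_0 ≅ Z,  H_1 = 0,  H_2 ≅ Z.

K has 4 vertices, 6 edges, 4 triangles.
rank ∂_0 = 0, rank ∂_1 = 3 ⇒ b_0 = 4 − 0 − 3 = 1; all invariant factors of ∂_1 are 1 so no torsion. So H_0 ≅ Z.
rank ∂_1 = 3, rank ∂_2 = 3 ⇒ b_1 = 6 − 3 − 3 = 0; all invariant factors of ∂_2 are 1 so no torsion. So H_1 ≅ 0.
rank ∂_2 = 3, rank ∂_3 = 0 ⇒ b_2 = 4 − 3 − 0 = 1. So H_2 ≅ Z.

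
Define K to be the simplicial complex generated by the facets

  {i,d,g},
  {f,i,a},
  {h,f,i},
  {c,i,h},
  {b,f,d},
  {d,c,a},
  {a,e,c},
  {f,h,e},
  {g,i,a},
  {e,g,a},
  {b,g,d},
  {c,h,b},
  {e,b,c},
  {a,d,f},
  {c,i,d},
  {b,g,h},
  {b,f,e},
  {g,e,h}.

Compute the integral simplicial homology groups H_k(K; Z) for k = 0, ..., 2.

Take the total order a < b < c < d < e < f < g < h < i on the vertex set. Then K (dimension 2) consists of the simplices:

  0-simplices (9): a, b, c, d, e, f, g, h, i
  1-simplices (27): ac, ad, ae, af, ag, ai, bc, bd, be, bf, bg, bh, cd, ce, ch, ci, df, dg, di, ef, eg, eh, fh, fi, gh, gi, hi
  2-simplices (18): acd, ace, adf, aeg, afi, agi, bce, bch, bdf, bdg, bef, bgh, cdi, chi, dgi, efh, egh, fhi

Hence C_0 ≅ Z^9, C_1 ≅ Z^27, C_2 ≅ Z^18.

The boundary map ∂_1: C_1 → C_0 sends each edge [p,q] (with p < q) to q − p. For instance
  ∂eh = h − e.
As a 9×27 matrix over Z this has rank 8, with invariant factors (1,1,1,1,1,1,1,1).

Boundary ∂_2: C_2 → C_1 sends each 2-simplex [p,q,r] to [q,r] − [p,r] + [p,q]. For instance
  ∂adf = df − af + ad,
  ∂cdi = di − ci + cd.
The 27×18 boundary matrix has rank 18 and Smith normal form diag(1,1,1,1,1,1,1,1,1,1,1,1,1,1,1,1,1,2).

Reading off H_k = ker ∂_k / im ∂_{k+1}:

  H_0: rank C_0 − rank ∂_1 = 9 − 8 = 1, and the invariant factors of ∂_1 are all 1, so H_0 = Z.
  H_1: rank ker ∂_1 − rank ∂_2 = (27 − 8) − 18 = 1, and ∂_2 has invariant factor 2 > 1, so H_1 = Z ⊕ Z/2Z.
  H_2: rank ker ∂_2 − rank ∂_3 = (18 − 18) − 0 = 0, and there is no ∂_3, so H_2 = 0.

As a check, the Euler characteristic is 9 − 27 + 18 = 0, which agrees with 1 − 1 + 0 = 0.

H_0 = Z,  H_1 = Z ⊕ Z/2Z,  H_2 = 0.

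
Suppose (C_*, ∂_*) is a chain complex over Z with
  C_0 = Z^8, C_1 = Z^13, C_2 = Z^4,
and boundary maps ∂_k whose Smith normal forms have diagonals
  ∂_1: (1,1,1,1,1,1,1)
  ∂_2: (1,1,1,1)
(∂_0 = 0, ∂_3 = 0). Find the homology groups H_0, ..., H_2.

H_0: b_0 = 8 − 0 − 7 = 1; torsion from ∂_1 factors > 1: none. So H_0 ≅ Z.
H_1: b_1 = 13 − 7 − 4 = 2; torsion from ∂_2 factors > 1: none. So H_1 ≅ Z^2.
H_2: b_2 = 4 − 4 − 0 = 0; torsion from ∂_3 factors > 1: none. So H_2 ≅ 0.

H_0 ≅ Z,  H_1 ≅ Z^2,  H_2 = 0.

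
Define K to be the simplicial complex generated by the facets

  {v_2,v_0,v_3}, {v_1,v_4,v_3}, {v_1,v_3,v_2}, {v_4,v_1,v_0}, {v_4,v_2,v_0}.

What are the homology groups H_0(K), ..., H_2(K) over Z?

H_0 = Z,  H_1 = Z,  H_2 = 0.

Take the total order v_0 < v_1 < v_2 < v_3 < v_4 on the vertex set. Then K (dimension 2) consists of the simplices:

  0-simplices (5): [v_0], [v_1], [v_2], [v_3], [v_4]
  1-simplices (10): [v_0,v_1], [v_0,v_2], [v_0,v_3], [v_0,v_4], [v_1,v_2], [v_1,v_3], [v_1,v_4], [v_2,v_3], [v_2,v_4], [v_3,v_4]
  2-simplices (5): [v_0,v_1,v_4], [v_0,v_2,v_3], [v_0,v_2,v_4], [v_1,v_2,v_3], [v_1,v_3,v_4]

Hence C_0 ≅ Z^5, C_1 ≅ Z^10, C_2 ≅ Z^5.

∂_1: C_1 → C_0 maps an edge to its endpoints' difference, ∂[p,q] = q − p. For instance
  ∂[v_1,v_2] = [v_2] − [v_1].
As a 5×10 matrix over Z this has rank 4, with invariant factors (1,1,1,1).

The boundary map ∂_2: C_2 → C_1 maps a triangle to the signed sum of its edges. For instance
  ∂[v_1,v_2,v_3] = [v_2,v_3] − [v_1,v_3] + [v_1,v_2],
  ∂[v_0,v_2,v_4] = [v_2,v_4] − [v_0,v_4] + [v_0,v_2].
The 10×5 boundary matrix has rank 5 and Smith normal form diag(1,1,1,1,1).

Now H_k = ker ∂_k / im ∂_{k+1}, so:

  H_0: rank C_0 − rank ∂_1 = 5 − 4 = 1, and the invariant factors of ∂_1 are all 1, so H_0 ≅ Z.
  H_1: rank ker ∂_1 − rank ∂_2 = (10 − 4) − 5 = 1, and the invariant factors of ∂_2 are all 1, so H_1 ≅ Z.
  H_2: rank ker ∂_2 − rank ∂_3 = (5 − 5) − 0 = 0, and there is no ∂_3, so H_2 ≅ 0.

As a check, the Euler characteristic is 5 − 10 + 5 = 0, which agrees with 1 − 1 + 0 = 0.
(K is a triangulation of the Möbius band.)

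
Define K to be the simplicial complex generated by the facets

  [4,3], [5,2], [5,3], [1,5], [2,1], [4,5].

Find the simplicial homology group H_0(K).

H_0 ≅ Z.

Order the vertices as 1 < 2 < 3 < 4 < 5. Listing each simplex with vertices in this order, K has dimension 1 with simplices:

  0-simplices (5): [1], [2], [3], [4], [5]
  1-simplices (6): [1,2], [1,5], [2,5], [3,4], [3,5], [4,5]

giving chain groups C_0 ≅ Z^5, C_1 ≅ Z^6.

The boundary map ∂_1: C_1 → C_0 maps an edge to its endpoints' difference, ∂[p,q] = q − p. For instance
  ∂[3,5] = [5] − [3].
This gives a 5×6 integer matrix of rank 4; reducing to Smith normal form yields diagonal entries (1,1,1,1).

Reading off H_k = ker ∂_k / im ∂_{k+1}:

  H_0: rank C_0 − rank ∂_1 = 5 − 4 = 1, and the invariant factors of ∂_1 are all 1, so H_0 ≅ Z.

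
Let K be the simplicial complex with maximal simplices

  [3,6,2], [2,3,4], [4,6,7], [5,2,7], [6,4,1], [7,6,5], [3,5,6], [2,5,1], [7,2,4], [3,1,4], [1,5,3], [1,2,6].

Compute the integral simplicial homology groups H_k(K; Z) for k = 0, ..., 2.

K has 7 vertices, 18 edges, 12 triangles.
rank ∂_0 = 0, rank ∂_1 = 6 ⇒ b_0 = 7 − 0 − 6 = 1; all invariant factors of ∂_1 are 1 so no torsion. So H_0 ≅ Z.
rank ∂_1 = 6, rank ∂_2 = 12 ⇒ b_1 = 18 − 6 − 12 = 0; ∂_2 has invariant factor(s) [2] giving torsion. So H_1 ≅ Z/2.
rank ∂_2 = 12, rank ∂_3 = 0 ⇒ b_2 = 12 − 12 − 0 = 0. So H_2 ≅ 0.

H_0 ≅ Z,  H_1 ≅ Z/2,  H_2 = 0.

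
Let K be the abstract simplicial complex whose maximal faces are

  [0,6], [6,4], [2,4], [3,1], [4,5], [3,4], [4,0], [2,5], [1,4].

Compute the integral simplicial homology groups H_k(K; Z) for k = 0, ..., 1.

H_0 = Z,  H_1 = Z^3.

Fix the vertex order 0 < 1 < 2 < 3 < 4 < 5 < 6 and write every simplex with vertices in increasing order. Then dim K = 1 and the simplices of K are:

  0-simplices (7): [0], [1], [2], [3], [4], [5], [6]
  1-simplices (9): [0,4], [0,6], [1,3], [1,4], [2,4], [2,5], [3,4], [4,5], [4,6]

giving chain groups C_0 ≅ Z^7, C_1 ≅ Z^9.

∂_1: C_1 → C_0 maps an edge to its endpoints' difference, ∂[p,q] = q − p. For instance
  ∂[0,4] = [4] − [0].
The resulting 7×9 matrix has rank 6, and its Smith normal form has invariant factors (1,1,1,1,1,1).

From H_k ≅ ker(∂_k) / im(∂_{k+1}) we obtain:

  H_0: rank C_0 − rank ∂_1 = 7 − 6 = 1, and the invariant factors of ∂_1 are all 1, so H_0 ≅ Z.
  H_1: rank ker ∂_1 − rank ∂_2 = (9 − 6) − 0 = 3, and there is no ∂_2, so H_1 ≅ Z^3.

(K is a triangulation of a wedge of 3 circles.)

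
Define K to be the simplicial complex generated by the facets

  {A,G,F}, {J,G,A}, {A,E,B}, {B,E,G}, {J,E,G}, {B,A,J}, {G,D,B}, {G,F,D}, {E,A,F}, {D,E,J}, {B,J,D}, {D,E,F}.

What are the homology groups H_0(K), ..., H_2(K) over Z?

Fix the vertex order A < B < D < E < F < G < J and write every simplex with vertices in increasing order. Then dim K = 2 and the simplices of K are:

  0-simplices (7): A, B, D, E, F, G, J
  1-simplices (18): AB, AE, AF, AG, AJ, BD, BE, BG, BJ, DE, DF, DG, DJ, EF, EG, EJ, FG, GJ
  2-simplices (12): ABE, ABJ, AEF, AFG, AGJ, BDG, BDJ, BEG, DEF, DEJ, DFG, EGJ

Hence C_0 ≅ Z^7, C_1 ≅ Z^18, C_2 ≅ Z^12.

The boundary map ∂_1: C_1 → C_0 is given by ∂[p,q] = [q] − [p]. For instance
  ∂BD = D − B.
The resulting 7×18 matrix has rank 6, and its Smith normal form has invariant factors (1,1,1,1,1,1).

∂_2: C_2 → C_1 acts by ∂[p,q,r] = [q,r] − [p,r] + [p,q]. For instance
  ∂BDG = DG − BG + BD,
  ∂AFG = FG − AG + AF.
This gives a 18×12 integer matrix of rank 12; reducing to Smith normal form yields diagonal entries (1,1,1,1,1,1,1,1,1,1,1,2).

Computing H_k = (kernel of ∂_k) / (image of ∂_{k+1}):

  H_0: rank C_0 − rank ∂_1 = 7 − 6 = 1, and the invariant factors of ∂_1 are all 1, so H_0 ≅ Z.
  H_1: rank ker ∂_1 − rank ∂_2 = (18 − 6) − 12 = 0, and ∂_2 has invariant factor 2 > 1, so H_1 ≅ Z/2Z.
  H_2: rank ker ∂_2 − rank ∂_3 = (12 − 12) − 0 = 0, and there is no ∂_3, so H_2 ≅ 0.

As a check, the Euler characteristic is 7 − 18 + 12 = 1, which agrees with 1 − 0 + 0 = 1.
(K is a triangulation of the real projective plane RP^2.)

H_0 = Z,  H_1 = Z/2Z,  H_2 = 0.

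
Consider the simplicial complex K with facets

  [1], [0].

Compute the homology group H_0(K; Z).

H_0 = Z^2.

Order the vertices as 0 < 1. Listing each simplex with vertices in this order, K has dimension 0 with simplices:

  0-simplices (2): [0], [1]

Hence C_0 ≅ Z^2.

Reading off H_k = ker ∂_k / im ∂_{k+1}:

  H_0: rank C_0 − rank ∂_1 = 2 − 0 = 2, and there is no ∂_1, so H_0 = Z^2.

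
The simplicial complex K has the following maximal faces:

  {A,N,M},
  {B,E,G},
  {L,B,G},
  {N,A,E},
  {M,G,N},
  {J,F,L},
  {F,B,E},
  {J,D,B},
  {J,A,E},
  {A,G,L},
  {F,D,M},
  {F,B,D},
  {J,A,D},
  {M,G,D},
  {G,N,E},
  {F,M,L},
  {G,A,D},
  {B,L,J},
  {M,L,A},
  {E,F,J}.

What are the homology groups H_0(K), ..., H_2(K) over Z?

H_0 = Z,  H_1 = Z ⊕ Z/2,  H_2 = 0.

Fix the vertex order A < B < D < E < F < G < J < L < M < N and write every simplex with vertices in increasing order. Then dim K = 2 and the simplices of K are:

  0-simplices (10): A, B, D, E, F, G, J, L, M, N
  1-simplices (30): AD, AE, AG, AJ, AL, AM, AN, BD, BE, BF, BG, BJ, BL, DF, DG, DJ, DM, EF, EG, EJ, EN, FJ, FL, FM, GL, GM, GN, JL, LM, MN
  2-simplices (20): ADG, ADJ, AEJ, AEN, AGL, ALM, AMN, BDF, BDJ, BEF, BEG, BGL, BJL, DFM, DGM, EFJ, EGN, FJL, FLM, GMN

giving chain groups C_0 ≅ Z^10, C_1 ≅ Z^30, C_2 ≅ Z^20.

∂_1: C_1 → C_0 sends each edge [p,q] (with p < q) to q − p. For instance
  ∂AG = G − A.
This gives a 10×30 integer matrix of rank 9; reducing to Smith normal form yields diagonal entries (1,1,1,1,1,1,1,1,1).

The boundary map ∂_2: C_2 → C_1 maps a triangle to the signed sum of its edges. For instance
  ∂FLM = LM − FM + FL,
  ∂AGL = GL − AL + AG.
As a 30×20 matrix over Z this has rank 20, with invariant factors (1,1,1,1,1,1,1,1,1,1,1,1,1,1,1,1,1,1,1,2).

Reading off H_k = ker ∂_k / im ∂_{k+1}:

  H_0: rank C_0 − rank ∂_1 = 10 − 9 = 1, and the invariant factors of ∂_1 are all 1, so H_0 = Z.
  H_1: rank ker ∂_1 − rank ∂_2 = (30 − 9) − 20 = 1, and ∂_2 has invariant factor 2 > 1, so H_1 = Z ⊕ Z/2.
  H_2: rank ker ∂_2 − rank ∂_3 = (20 − 20) − 0 = 0, and there is no ∂_3, so H_2 = 0.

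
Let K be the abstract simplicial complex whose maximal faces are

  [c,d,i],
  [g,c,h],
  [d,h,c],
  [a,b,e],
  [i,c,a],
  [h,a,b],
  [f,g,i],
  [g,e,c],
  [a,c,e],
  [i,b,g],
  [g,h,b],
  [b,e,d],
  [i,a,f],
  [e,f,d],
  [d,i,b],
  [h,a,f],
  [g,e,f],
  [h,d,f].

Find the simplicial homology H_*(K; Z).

Fix the vertex order a < b < c < d < e < f < g < h < i and write every simplex with vertices in increasing order. Then dim K = 2 and the simplices of K are:

  0-simplices (9): a, b, c, d, e, f, g, h, i
  1-simplices (27): ab, ac, ae, af, ah, ai, bd, be, bg, bh, bi, cd, ce, cg, ch, ci, de, df, dh, di, ef, eg, fg, fh, fi, gh, gi
  2-simplices (18): abe, abh, ace, aci, afh, afi, bde, bdi, bgh, bgi, cdh, cdi, ceg, cgh, def, dfh, efg, fgi

Hence C_0 ≅ Z^9, C_1 ≅ Z^27, C_2 ≅ Z^18.

The boundary map ∂_1: C_1 → C_0 maps an edge to its endpoints' difference, ∂[p,q] = q − p. For instance
  ∂gh = h − g.
The 9×27 boundary matrix has rank 8 and Smith normal form diag(1,1,1,1,1,1,1,1).

The boundary map ∂_2: C_2 → C_1 maps a triangle to the signed sum of its edges. For instance
  ∂aci = ci − ai + ac,
  ∂bgh = gh − bh + bg.
This gives a 27×18 integer matrix of rank 17; reducing to Smith normal form yields diagonal entries (1,1,1,1,1,1,1,1,1,1,1,1,1,1,1,1,1).

Now H_k = ker ∂_k / im ∂_{k+1}, so:

  H_0: rank C_0 − rank ∂_1 = 9 − 8 = 1, and the invariant factors of ∂_1 are all 1, so H_0 = Z.
  H_1: rank ker ∂_1 − rank ∂_2 = (27 − 8) − 17 = 2, and the invariant factors of ∂_2 are all 1, so H_1 = Z^2.
  H_2: rank ker ∂_2 − rank ∂_3 = (18 − 17) − 0 = 1, and there is no ∂_3, so H_2 = Z.

H_0 ≅ Z,  H_1 ≅ Z^2,  H_2 ≅ Z.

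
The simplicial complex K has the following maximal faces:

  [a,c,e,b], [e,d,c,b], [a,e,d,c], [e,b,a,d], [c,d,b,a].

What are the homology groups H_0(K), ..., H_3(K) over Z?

H_0 = Z,  H_1 = 0,  H_2 = 0,  H_3 = Z.

K has 5 vertices, 10 edges, 10 triangles, 5 3-simplices.
rank ∂_0 = 0, rank ∂_1 = 4 ⇒ b_0 = 5 − 0 − 4 = 1; all invariant factors of ∂_1 are 1 so no torsion. So H_0 ≅ Z.
rank ∂_1 = 4, rank ∂_2 = 6 ⇒ b_1 = 10 − 4 − 6 = 0; all invariant factors of ∂_2 are 1 so no torsion. So H_1 ≅ 0.
rank ∂_2 = 6, rank ∂_3 = 4 ⇒ b_2 = 10 − 6 − 4 = 0; all invariant factors of ∂_3 are 1 so no torsion. So H_2 ≅ 0.
rank ∂_3 = 4, rank ∂_4 = 0 ⇒ b_3 = 5 − 4 − 0 = 1. So H_3 ≅ Z.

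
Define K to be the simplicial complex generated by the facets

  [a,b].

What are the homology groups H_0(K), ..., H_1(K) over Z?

H_0 = Z,  H_1 = 0.

K has 2 vertices, 1 edge.
rank ∂_0 = 0, rank ∂_1 = 1 ⇒ b_0 = 2 − 0 − 1 = 1; all invariant factors of ∂_1 are 1 so no torsion. So H_0 ≅ Z.
rank ∂_1 = 1, rank ∂_2 = 0 ⇒ b_1 = 1 − 1 − 0 = 0. So H_1 ≅ 0.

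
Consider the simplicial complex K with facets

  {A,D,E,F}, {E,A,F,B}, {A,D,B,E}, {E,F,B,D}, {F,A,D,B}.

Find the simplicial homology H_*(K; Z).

H_0 ≅ Z,  H_1 = 0,  H_2 = 0,  H_3 ≅ Z.

K has 5 vertices, 10 edges, 10 triangles, 5 3-simplices.
rank ∂_0 = 0, rank ∂_1 = 4 ⇒ b_0 = 5 − 0 − 4 = 1; all invariant factors of ∂_1 are 1 so no torsion. So H_0 ≅ Z.
rank ∂_1 = 4, rank ∂_2 = 6 ⇒ b_1 = 10 − 4 − 6 = 0; all invariant factors of ∂_2 are 1 so no torsion. So H_1 ≅ 0.
rank ∂_2 = 6, rank ∂_3 = 4 ⇒ b_2 = 10 − 6 − 4 = 0; all invariant factors of ∂_3 are 1 so no torsion. So H_2 ≅ 0.
rank ∂_3 = 4, rank ∂_4 = 0 ⇒ b_3 = 5 − 4 − 0 = 1. So H_3 ≅ Z.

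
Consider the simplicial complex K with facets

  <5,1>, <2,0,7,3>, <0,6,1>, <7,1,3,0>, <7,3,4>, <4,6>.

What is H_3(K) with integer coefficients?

H_3 = 0.

Fix the vertex order 0 < 1 < 2 < 3 < 4 < 5 < 6 < 7 and write every simplex with vertices in increasing order. Then dim K = 3 and the simplices of K are:

  0-simplices (8): [0], [1], [2], [3], [4], [5], [6], [7]
  1-simplices (15): [0,1], [0,2], [0,3], [0,6], [0,7], [1,3], [1,5], [1,6], [1,7], [2,3], [2,7], [3,4], [3,7], [4,6], [4,7]
  2-simplices (9): [0,1,3], [0,1,6], [0,1,7], [0,2,3], [0,2,7], [0,3,7], [1,3,7], [2,3,7], [3,4,7]
  3-simplices (2): [0,1,3,7], [0,2,3,7]

so the chain groups are C_0 ≅ Z^8, C_1 ≅ Z^15, C_2 ≅ Z^9, C_3 ≅ Z^2.

Boundary ∂_1: C_1 → C_0 sends each edge [p,q] (with p < q) to q − p. For instance
  ∂[4,7] = [7] − [4].
The resulting 8×15 matrix has rank 7, and its Smith normal form has invariant factors (1,1,1,1,1,1,1).

The boundary map ∂_2: C_2 → C_1 acts by ∂[p,q,r] = [q,r] − [p,r] + [p,q]. For instance
  ∂[3,4,7] = [4,7] − [3,7] + [3,4],
  ∂[1,3,7] = [3,7] − [1,7] + [1,3].
This gives a 15×9 integer matrix of rank 7; reducing to Smith normal form yields diagonal entries (1,1,1,1,1,1,1).

∂_3: C_3 → C_2 sends each 3-simplex σ to the alternating sum Σ_i (−1)^i (σ with its i-th vertex removed). For instance
  ∂[0,1,3,7] = [1,3,7] − [0,3,7] + [0,1,7] − [0,1,3],
  ∂[0,2,3,7] = [2,3,7] − [0,3,7] + [0,2,7] − [0,2,3].
The resulting 9×2 matrix has rank 2, and its Smith normal form has invariant factors (1,1).

Computing H_k = (kernel of ∂_k) / (image of ∂_{k+1}):

  H_3: rank ker ∂_3 − rank ∂_4 = (2 − 2) − 0 = 0, and there is no ∂_4, so H_3 ≅ 0.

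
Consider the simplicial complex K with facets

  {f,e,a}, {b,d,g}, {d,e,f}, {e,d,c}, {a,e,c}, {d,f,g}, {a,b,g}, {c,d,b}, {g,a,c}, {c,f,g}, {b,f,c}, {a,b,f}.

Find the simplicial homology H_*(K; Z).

We work with the vertex ordering a < b < c < d < e < f < g. The simplices of K, each written with vertices in increasing order, are:

  0-simplices (7): a, b, c, d, e, f, g
  1-simplices (18): ab, ac, ae, af, ag, bc, bd, bf, bg, cd, ce, cf, cg, de, df, dg, ef, fg
  2-simplices (12): abf, abg, ace, acg, aef, bcd, bcf, bdg, cde, cfg, def, dfg

giving chain groups C_0 ≅ Z^7, C_1 ≅ Z^18, C_2 ≅ Z^12.

∂_1: C_1 → C_0 is given by ∂[p,q] = [q] − [p]. For instance
  ∂df = f − d.
The 7×18 boundary matrix has rank 6 and Smith normal form diag(1,1,1,1,1,1).

The boundary map ∂_2: C_2 → C_1 acts by ∂[p,q,r] = [q,r] − [p,r] + [p,q]. For instance
  ∂cfg = fg − cg + cf,
  ∂abg = bg − ag + ab.
The resulting 18×12 matrix has rank 12, and its Smith normal form has invariant factors (1,1,1,1,1,1,1,1,1,1,1,2).

Now H_k = ker ∂_k / im ∂_{k+1}, so:

  H_0: rank C_0 − rank ∂_1 = 7 − 6 = 1, and the invariant factors of ∂_1 are all 1, so H_0 ≅ Z.
  H_1: rank ker ∂_1 − rank ∂_2 = (18 − 6) − 12 = 0, and ∂_2 has invariant factor 2 > 1, so H_1 ≅ Z/2.
  H_2: rank ker ∂_2 − rank ∂_3 = (12 − 12) − 0 = 0, and there is no ∂_3, so H_2 ≅ 0.

As a check, the Euler characteristic is 7 − 18 + 12 = 1, which agrees with 1 − 0 + 0 = 1.
(K is a triangulation of the real projective plane RP^2.)

H_0 ≅ Z,  H_1 ≅ Z/2,  H_2 = 0.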